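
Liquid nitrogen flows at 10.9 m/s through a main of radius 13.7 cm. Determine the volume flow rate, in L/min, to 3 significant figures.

Q = 38600 L/min

Q = A·v = 0.0590 m² × 10.9 m/s = 0.643 m³/s.
Converting: 0.643 m³/s × 60000 = 38600 L/min.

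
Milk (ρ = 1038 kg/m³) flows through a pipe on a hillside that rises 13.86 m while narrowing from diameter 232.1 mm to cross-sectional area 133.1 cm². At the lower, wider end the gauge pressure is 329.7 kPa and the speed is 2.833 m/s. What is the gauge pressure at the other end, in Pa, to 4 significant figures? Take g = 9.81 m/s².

Mass conservation (A₁v₁ = A₂v₂) gives v₂ = 2.833 × 423.1/133.1 = 9.006 m/s.
Energy conservation along the streamline gives P₂ = P₁ − ½ρ(v₂² − v₁²) − ρg(h₂ − h₁).
P₂ = 329700 + ½·1038·(2.833² − 9.006²) − 1038·9.81·(+13.86) = 329700 + (-37930) − (141100) = 150600 Pa.

P₂ ≈ 150600 Pa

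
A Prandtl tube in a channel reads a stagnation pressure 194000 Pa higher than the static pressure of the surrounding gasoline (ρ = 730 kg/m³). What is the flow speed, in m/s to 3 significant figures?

Bernoulli between the free stream and the stagnation point: ½ρv² = P_stag − P_static.
v = √(2ΔP/ρ) = √(2·194000/730) = 23.1 m/s.

v ≈ 23.1 m/s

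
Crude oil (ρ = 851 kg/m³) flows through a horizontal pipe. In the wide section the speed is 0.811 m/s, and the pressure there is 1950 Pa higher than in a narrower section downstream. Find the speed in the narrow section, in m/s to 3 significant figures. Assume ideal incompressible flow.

2.29 m/s

With h₁ = h₂, rearranging Bernoulli gives v₂ = √(v₁² + 2ΔP/ρ).
v₂ = √(0.811² + 2·1950/851) = √(0.658 + 4.58) = 2.29 m/s.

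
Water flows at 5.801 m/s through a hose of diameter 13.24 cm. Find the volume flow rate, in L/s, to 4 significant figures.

Q = A·v = 0.01377 m² × 5.801 m/s = 0.07987 m³/s.
Converting: 0.07987 m³/s × 1000 = 79.87 L/s.

Q = 79.87 L/s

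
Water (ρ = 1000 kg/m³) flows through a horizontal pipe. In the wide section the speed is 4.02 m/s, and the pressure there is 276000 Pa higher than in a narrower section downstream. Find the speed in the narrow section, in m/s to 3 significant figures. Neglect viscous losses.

Horizontal Bernoulli: P₁ + ½ρv₁² = P₂ + ½ρv₂², so v₂² = v₁² + 2(P₁ − P₂)/ρ.
v₂ = √(4.02² + 2·276000/1000) = √(16.2 + 552) = 23.8 m/s.

v₂ = 23.8 m/s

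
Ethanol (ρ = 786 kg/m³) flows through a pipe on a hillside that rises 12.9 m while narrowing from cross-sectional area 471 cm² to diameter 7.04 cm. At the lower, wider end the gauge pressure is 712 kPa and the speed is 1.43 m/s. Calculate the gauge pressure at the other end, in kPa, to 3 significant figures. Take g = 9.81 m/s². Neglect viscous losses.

By continuity, v₂ = v₁·A₁/A₂ = 1.43·(471/38.9) = 17.3 m/s.
Bernoulli: P₁ + ½ρv₁² + ρg h₁ = P₂ + ½ρv₂² + ρg h₂, so P₂ = P₁ + ½ρ(v₁² − v₂²) − ρg(h₂ − h₁).
P₂ = 712000 + ½·786·(1.43² − 17.3²) − 786·9.81·(+12.9) = 712000 + (-117000) − (99500) = 496000 Pa.

P₂ = 496 kPa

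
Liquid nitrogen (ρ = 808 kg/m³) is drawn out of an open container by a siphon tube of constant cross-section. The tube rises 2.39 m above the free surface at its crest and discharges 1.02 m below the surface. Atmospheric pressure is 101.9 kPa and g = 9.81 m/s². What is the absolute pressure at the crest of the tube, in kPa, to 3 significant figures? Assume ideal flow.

P_top ≈ 74.9 kPa

From the surface to the outlet (both open to atmosphere, surface at rest): v = √(2g·h_out) = √(2·9.81·1.02) = 4.47 m/s.
With constant cross-section the crest speed equals v; applying Bernoulli from the surface up to the crest, P_top = P_atm − ½ρv² − ρg·h_top.
P_top = 101900 − ½·808·4.47² − 808·9.81·2.39 = 74900 Pa.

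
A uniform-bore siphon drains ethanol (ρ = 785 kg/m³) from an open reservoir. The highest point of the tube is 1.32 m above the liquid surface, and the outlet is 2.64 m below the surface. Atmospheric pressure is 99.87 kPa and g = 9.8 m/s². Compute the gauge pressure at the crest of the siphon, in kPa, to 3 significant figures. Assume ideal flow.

Bernoulli surface→outlet gives ½v² = g·h_out, so v = √(2·9.8·2.64) = 7.19 m/s.
Continuity keeps v the same throughout the tube; from surface to crest, P_atm + 0 = P_top + ½ρv² + ρg·h_top.
P_top = 99870 − ½·785·7.19² − 785·9.8·1.32 = 69400 Pa. So P_gauge = P_top − P_atm = -30500 Pa.

-30.5 kPa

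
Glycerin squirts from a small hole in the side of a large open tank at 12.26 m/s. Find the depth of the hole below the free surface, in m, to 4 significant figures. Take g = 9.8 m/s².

For a small hole in a large open tank, ½v² = gh, giving h = v²/(2g).
h = 12.26²/(2·9.8) = 150.3/19.60 = 7.669 m.

h = 7.669 m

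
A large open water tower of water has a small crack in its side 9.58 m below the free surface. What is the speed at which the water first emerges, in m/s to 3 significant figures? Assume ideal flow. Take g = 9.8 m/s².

13.7 m/s

With the surface at rest and both surface and jet at atmospheric pressure, Bernoulli gives ρg h = ½ρv², so v = √(2gh) = √(2·9.8·9.58) = 13.7 m/s.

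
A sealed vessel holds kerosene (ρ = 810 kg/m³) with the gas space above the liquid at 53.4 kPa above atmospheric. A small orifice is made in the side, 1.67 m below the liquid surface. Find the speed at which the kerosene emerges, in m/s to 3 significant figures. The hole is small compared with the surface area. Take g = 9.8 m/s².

v ≈ 12.8 m/s

Take point 1 at the surface (v₁ ≈ 0) and point 2 at the hole (at atmospheric pressure). Bernoulli: P₁ + ρg h = P_atm + ½ρv₂².
With P₁ − P_atm = 53400 Pa, v₂ = √(2gh + 2ΔP/ρ) = √(2·9.8·1.67 + 2·53400/810) = 12.8 m/s.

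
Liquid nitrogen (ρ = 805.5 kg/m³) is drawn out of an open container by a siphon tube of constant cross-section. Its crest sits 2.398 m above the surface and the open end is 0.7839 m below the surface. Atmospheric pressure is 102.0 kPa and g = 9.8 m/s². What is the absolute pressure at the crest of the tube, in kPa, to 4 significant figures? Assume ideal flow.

Bernoulli surface→outlet gives ½v² = g·h_out, so v = √(2·9.8·0.7839) = 3.920 m/s.
The bore is uniform, so the speed at the crest is the same v. Bernoulli surface→crest: P_atm = P_top + ½ρv² + ρg·h_top.
P_top = 102000 − ½·805.5·3.920² − 805.5·9.8·2.398 = 76880 Pa.

P_top ≈ 76.88 kPa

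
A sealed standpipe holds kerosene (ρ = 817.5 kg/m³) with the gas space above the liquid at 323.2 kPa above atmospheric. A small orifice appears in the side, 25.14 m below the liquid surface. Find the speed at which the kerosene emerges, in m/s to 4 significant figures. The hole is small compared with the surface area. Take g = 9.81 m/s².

Take point 1 at the surface (v₁ ≈ 0) and point 2 at the hole (at atmospheric pressure). Bernoulli: P₁ + ρg h = P_atm + ½ρv₂².
With P₁ − P_atm = 323200 Pa, v₂ = √(2gh + 2ΔP/ρ) = √(2·9.81·25.14 + 2·323200/817.5) = 35.83 m/s.

v ≈ 35.83 m/s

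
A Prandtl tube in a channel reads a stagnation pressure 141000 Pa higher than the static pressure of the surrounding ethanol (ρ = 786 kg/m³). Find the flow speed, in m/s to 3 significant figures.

Bernoulli between the free stream and the stagnation point: ½ρv² = P_stag − P_static.
v = √(2ΔP/ρ) = √(2·141000/786) = 18.9 m/s.

v ≈ 18.9 m/s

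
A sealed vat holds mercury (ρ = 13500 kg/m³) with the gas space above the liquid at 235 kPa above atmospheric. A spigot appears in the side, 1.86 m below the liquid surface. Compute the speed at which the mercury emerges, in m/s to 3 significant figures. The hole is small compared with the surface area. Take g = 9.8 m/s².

v ≈ 8.44 m/s

Take point 1 at the surface (v₁ ≈ 0) and point 2 at the hole (at atmospheric pressure). Bernoulli: P₁ + ρg h = P_atm + ½ρv₂².
With P₁ − P_atm = 235000 Pa, v₂ = √(2gh + 2ΔP/ρ) = √(2·9.8·1.86 + 2·235000/13500) = 8.44 m/s.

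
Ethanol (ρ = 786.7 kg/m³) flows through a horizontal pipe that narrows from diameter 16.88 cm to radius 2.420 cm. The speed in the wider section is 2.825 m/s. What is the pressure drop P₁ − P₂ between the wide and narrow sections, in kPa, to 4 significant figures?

Mass conservation (A₁v₁ = A₂v₂) gives v₂ = 2.825 × 223.8/18.40 = 34.36 m/s.
Along the horizontal streamline, P + ½ρv² is constant.
P₁ − P₂ = ½·786.7·(34.36² − 2.825²) = ½·786.7·1173 = 461300 Pa.

ΔP ≈ 461.3 kPa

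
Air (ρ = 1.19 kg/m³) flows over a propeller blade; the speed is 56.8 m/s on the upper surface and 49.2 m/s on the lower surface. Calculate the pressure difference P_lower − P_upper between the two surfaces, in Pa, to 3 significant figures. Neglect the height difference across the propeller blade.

ΔP ≈ 479 Pa

Bernoulli (same height): P_lower − P_upper = ½ρ(v_upper² − v_lower²).
ΔP = ½·1.19·(56.8² − 49.2²) = 479 Pa.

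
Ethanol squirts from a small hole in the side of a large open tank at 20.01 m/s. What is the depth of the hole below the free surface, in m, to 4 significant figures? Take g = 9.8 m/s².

For a small hole in a large open tank, ½v² = gh, giving h = v²/(2g).
h = 20.01²/(2·9.8) = 400.4/19.60 = 20.43 m.

20.43 m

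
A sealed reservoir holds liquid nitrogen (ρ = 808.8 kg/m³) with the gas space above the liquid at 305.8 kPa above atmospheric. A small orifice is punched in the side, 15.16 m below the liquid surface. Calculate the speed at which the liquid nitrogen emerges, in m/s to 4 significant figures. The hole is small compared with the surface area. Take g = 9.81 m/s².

Take point 1 at the surface (v₁ ≈ 0) and point 2 at the hole (at atmospheric pressure). Bernoulli: P₁ + ρg h = P_atm + ½ρv₂².
With P₁ − P_atm = 305800 Pa, v₂ = √(2gh + 2ΔP/ρ) = √(2·9.81·15.16 + 2·305800/808.8) = 32.46 m/s.

v ≈ 32.46 m/s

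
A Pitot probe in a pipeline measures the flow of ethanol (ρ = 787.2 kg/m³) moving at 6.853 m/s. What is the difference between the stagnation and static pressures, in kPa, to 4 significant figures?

ΔP ≈ 18.48 kPa

Bernoulli between the free stream and the stagnation point: ½ρv² = P_stag − P_static.
ΔP = ½·787.2·6.853² = 18480 Pa.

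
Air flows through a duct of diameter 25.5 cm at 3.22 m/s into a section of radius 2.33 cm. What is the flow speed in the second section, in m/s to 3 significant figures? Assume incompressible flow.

By continuity, v₂ = v₁·A₁/A₂ = 3.22·(511/17.1) = 96.4 m/s.

v₂ = 96.4 m/s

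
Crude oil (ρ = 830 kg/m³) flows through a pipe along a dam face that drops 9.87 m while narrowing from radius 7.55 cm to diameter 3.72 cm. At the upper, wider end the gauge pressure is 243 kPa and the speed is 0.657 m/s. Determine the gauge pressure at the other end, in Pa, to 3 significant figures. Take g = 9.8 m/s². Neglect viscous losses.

P₂ ≈ 275000 Pa

Mass conservation (A₁v₁ = A₂v₂) gives v₂ = 0.657 × 179/10.9 = 10.8 m/s.
Applying Bernoulli between the two ends and solving for P₂: P₂ = P₁ + ½ρ(v₁² − v₂²) − ρgΔh.
P₂ = 243000 + ½·830·(0.657² − 10.8²) − 830·9.8·(−9.87) = 243000 + (-48500) − (-80300) = 275000 Pa.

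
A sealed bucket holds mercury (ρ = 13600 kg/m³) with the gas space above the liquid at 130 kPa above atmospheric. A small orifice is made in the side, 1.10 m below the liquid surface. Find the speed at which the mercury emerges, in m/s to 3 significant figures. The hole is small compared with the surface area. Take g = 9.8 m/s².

v ≈ 6.38 m/s

Take point 1 at the surface (v₁ ≈ 0) and point 2 at the hole (at atmospheric pressure). Bernoulli: P₁ + ρg h = P_atm + ½ρv₂².
With P₁ − P_atm = 130000 Pa, v₂ = √(2gh + 2ΔP/ρ) = √(2·9.8·1.10 + 2·130000/13600) = 6.38 m/s.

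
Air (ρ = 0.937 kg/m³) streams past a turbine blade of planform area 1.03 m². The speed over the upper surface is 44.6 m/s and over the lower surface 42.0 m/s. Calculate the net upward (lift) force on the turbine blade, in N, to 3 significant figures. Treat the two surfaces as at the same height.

With equal heights on the two surfaces, Bernoulli gives P_lower − P_upper = ½ρ(v_upper² − v_lower²).
ΔP = ½·0.937·(44.6² − 42.0²) = 105 Pa.
Lift = ΔP · A = 105 × 1.03 = 109 N.

F ≈ 109 N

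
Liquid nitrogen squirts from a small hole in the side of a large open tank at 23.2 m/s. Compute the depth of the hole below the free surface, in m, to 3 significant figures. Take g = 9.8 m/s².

h ≈ 27.5 m

For a small hole in a large open tank, ½v² = gh, giving h = v²/(2g).
h = 23.2²/(2·9.8) = 538/19.60 = 27.5 m.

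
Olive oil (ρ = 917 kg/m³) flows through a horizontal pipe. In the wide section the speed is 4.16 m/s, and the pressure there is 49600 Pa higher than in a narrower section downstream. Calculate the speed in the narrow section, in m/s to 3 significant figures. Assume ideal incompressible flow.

v₂ ≈ 11.2 m/s

With h₁ = h₂, rearranging Bernoulli gives v₂ = √(v₁² + 2ΔP/ρ).
v₂ = √(4.16² + 2·49600/917) = √(17.3 + 108) = 11.2 m/s.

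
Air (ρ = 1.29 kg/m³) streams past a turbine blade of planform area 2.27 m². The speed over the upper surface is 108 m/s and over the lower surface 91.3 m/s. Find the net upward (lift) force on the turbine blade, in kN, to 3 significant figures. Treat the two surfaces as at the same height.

F ≈ 4.87 kN

From P + ½ρv² = const at equal height, P_low − P_up = ½ρ(v_up² − v_low²).
ΔP = ½·1.29·(108² − 91.3²) = 2150 Pa.
Lift = ΔP · A = 2150 × 2.27 = 4870 N.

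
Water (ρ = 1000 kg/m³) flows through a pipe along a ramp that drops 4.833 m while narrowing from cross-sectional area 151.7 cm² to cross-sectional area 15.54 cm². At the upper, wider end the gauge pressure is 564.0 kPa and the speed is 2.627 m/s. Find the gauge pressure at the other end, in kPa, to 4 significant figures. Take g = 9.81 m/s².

P₂ ≈ 286.0 kPa

By continuity, v₂ = v₁·A₁/A₂ = 2.627·(151.7/15.54) = 25.64 m/s.
Applying Bernoulli between the two ends and solving for P₂: P₂ = P₁ + ½ρ(v₁² − v₂²) − ρgΔh.
P₂ = 564000 + ½·1000·(2.627² − 25.64²) − 1000·9.81·(−4.833) = 564000 + (-325400) − (-47410) = 286000 Pa.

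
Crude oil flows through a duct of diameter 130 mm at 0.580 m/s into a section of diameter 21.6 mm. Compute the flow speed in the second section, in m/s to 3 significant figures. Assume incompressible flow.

The volume flow rate is constant, so v₂ = (A₁/A₂)v₁ = (133/3.66)·0.580 = 21.0 m/s.

v₂ = 21.0 m/s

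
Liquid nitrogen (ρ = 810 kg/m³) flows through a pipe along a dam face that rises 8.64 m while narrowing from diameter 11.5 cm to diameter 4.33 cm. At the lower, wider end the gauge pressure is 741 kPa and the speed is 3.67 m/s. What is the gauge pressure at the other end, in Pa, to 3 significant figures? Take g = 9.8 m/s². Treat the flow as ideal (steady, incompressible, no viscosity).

P₂ ≈ 406000 Pa

By continuity, v₂ = v₁·A₁/A₂ = 3.67·(104/14.7) = 25.9 m/s.
Applying Bernoulli between the two ends and solving for P₂: P₂ = P₁ + ½ρ(v₁² − v₂²) − ρgΔh.
P₂ = 741000 + ½·810·(3.67² − 25.9²) − 810·9.8·(+8.64) = 741000 + (-266000) − (68600) = 406000 Pa.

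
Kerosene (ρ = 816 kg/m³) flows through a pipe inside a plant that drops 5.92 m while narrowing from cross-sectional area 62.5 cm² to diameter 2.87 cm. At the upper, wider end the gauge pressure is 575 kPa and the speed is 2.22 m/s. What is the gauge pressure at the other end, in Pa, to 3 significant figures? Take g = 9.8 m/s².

By continuity, v₂ = v₁·A₁/A₂ = 2.22·(62.5/6.47) = 21.4 m/s.
Applying Bernoulli between the two ends and solving for P₂: P₂ = P₁ + ½ρ(v₁² − v₂²) − ρgΔh.
P₂ = 575000 + ½·816·(2.22² − 21.4²) − 816·9.8·(−5.92) = 575000 + (-186000) − (-47300) = 437000 Pa.

437000 Pa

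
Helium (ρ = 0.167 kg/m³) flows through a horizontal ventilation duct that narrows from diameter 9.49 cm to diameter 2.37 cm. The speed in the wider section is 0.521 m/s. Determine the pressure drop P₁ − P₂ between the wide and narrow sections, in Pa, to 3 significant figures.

5.80 Pa

The volume flow rate is constant, so v₂ = (A₁/A₂)v₁ = (70.7/4.41)·0.521 = 8.35 m/s.
With no height change, Bernoulli's equation is P₁ + ½ρv₁² = P₂ + ½ρv₂².
P₁ − P₂ = ½·0.167·(8.35² − 0.521²) = ½·0.167·69.5 = 5.80 Pa.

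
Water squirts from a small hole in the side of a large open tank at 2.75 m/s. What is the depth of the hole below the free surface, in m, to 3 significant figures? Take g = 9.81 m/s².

h ≈ 0.385 m

Inverting v = √(2gh) gives h = v² / 2g.
h = 2.75²/(2·9.81) = 7.56/19.62 = 0.385 m.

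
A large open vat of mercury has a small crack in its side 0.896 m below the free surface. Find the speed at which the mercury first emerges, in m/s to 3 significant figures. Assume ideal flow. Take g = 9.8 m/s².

With the surface at rest and both surface and jet at atmospheric pressure, Bernoulli gives ρg h = ½ρv², so v = √(2gh) = √(2·9.8·0.896) = 4.19 m/s.

4.19 m/s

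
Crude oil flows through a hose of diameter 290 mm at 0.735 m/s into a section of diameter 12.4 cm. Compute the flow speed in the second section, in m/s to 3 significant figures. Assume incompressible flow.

v₂ ≈ 4.02 m/s

Continuity gives A₁v₁ = A₂v₂, so v₂ = (661 cm²)/(121 cm²) × 0.735 m/s = 4.02 m/s.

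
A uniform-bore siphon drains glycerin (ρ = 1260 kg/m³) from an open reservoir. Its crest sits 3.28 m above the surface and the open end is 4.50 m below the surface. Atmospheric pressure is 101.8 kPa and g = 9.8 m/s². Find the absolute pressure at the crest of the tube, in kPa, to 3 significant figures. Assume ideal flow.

P_top ≈ 5.73 kPa

From the surface to the outlet (both open to atmosphere, surface at rest): v = √(2g·h_out) = √(2·9.8·4.50) = 9.39 m/s.
The bore is uniform, so the speed at the crest is the same v. Bernoulli surface→crest: P_atm = P_top + ½ρv² + ρg·h_top.
P_top = 101800 − ½·1260·9.39² − 1260·9.8·3.28 = 5730 Pa.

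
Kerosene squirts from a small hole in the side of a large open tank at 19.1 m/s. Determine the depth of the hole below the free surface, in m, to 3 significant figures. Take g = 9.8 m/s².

h ≈ 18.6 m

For a small hole in a large open tank, ½v² = gh, giving h = v²/(2g).
h = 19.1²/(2·9.8) = 365/19.60 = 18.6 m.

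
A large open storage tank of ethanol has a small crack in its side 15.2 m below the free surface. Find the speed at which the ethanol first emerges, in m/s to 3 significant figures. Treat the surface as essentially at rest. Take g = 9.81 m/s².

v = 17.3 m/s

The surface is effectively still and both ends are open, so ½v² = gh and v = √(2·9.81·15.2) = 17.3 m/s.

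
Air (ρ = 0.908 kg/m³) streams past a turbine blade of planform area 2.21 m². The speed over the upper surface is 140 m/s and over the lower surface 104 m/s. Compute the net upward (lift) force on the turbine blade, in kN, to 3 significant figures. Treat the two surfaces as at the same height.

With equal heights on the two surfaces, Bernoulli gives P_lower − P_upper = ½ρ(v_upper² − v_lower²).
ΔP = ½·0.908·(140² − 104²) = 3990 Pa.
Lift = ΔP · A = 3990 × 2.21 = 8810 N.

F ≈ 8.81 kN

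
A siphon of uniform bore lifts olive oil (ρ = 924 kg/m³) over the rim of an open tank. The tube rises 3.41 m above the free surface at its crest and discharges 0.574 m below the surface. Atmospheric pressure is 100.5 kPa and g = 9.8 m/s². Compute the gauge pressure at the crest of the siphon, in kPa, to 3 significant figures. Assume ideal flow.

-36.1 kPa

Bernoulli surface→outlet gives ½v² = g·h_out, so v = √(2·9.8·0.574) = 3.35 m/s.
Continuity keeps v the same throughout the tube; from surface to crest, P_atm + 0 = P_top + ½ρv² + ρg·h_top.
P_top = 100500 − ½·924·3.35² − 924·9.8·3.41 = 64400 Pa. So P_gauge = P_top − P_atm = -36100 Pa.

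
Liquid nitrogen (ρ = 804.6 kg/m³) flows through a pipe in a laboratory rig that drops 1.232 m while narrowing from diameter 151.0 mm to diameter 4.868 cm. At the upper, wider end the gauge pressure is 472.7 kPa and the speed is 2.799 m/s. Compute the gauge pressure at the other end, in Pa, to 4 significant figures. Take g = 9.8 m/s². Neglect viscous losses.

By continuity, v₂ = v₁·A₁/A₂ = 2.799·(179.1/18.61) = 26.93 m/s.
Bernoulli: P₁ + ½ρv₁² + ρg h₁ = P₂ + ½ρv₂² + ρg h₂, so P₂ = P₁ + ½ρ(v₁² − v₂²) − ρg(h₂ − h₁).
P₂ = 472700 + ½·804.6·(2.799² − 26.93²) − 804.6·9.8·(−1.232) = 472700 + (-288600) − (-9714) = 193800 Pa.

P₂ ≈ 193800 Pa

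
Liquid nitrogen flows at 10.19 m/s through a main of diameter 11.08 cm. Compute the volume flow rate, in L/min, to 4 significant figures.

Q ≈ 5895 L/min

Q = A·v = 0.009642 m² × 10.19 m/s = 0.09825 m³/s.
Converting: 0.09825 m³/s × 60000 = 5895 L/min.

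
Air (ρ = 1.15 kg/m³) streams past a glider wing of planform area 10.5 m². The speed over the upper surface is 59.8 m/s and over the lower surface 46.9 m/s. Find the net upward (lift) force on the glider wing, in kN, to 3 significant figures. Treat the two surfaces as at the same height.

With equal heights on the two surfaces, Bernoulli gives P_lower − P_upper = ½ρ(v_upper² − v_lower²).
ΔP = ½·1.15·(59.8² − 46.9²) = 791 Pa.
Lift = ΔP · A = 791 × 10.5 = 8310 N.

F ≈ 8.31 kN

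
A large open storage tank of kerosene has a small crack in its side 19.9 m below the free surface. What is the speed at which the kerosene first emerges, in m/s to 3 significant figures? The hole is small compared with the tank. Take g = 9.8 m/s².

With the surface at rest and both surface and jet at atmospheric pressure, Bernoulli gives ρg h = ½ρv², so v = √(2gh) = √(2·9.8·19.9) = 19.7 m/s.

v ≈ 19.7 m/s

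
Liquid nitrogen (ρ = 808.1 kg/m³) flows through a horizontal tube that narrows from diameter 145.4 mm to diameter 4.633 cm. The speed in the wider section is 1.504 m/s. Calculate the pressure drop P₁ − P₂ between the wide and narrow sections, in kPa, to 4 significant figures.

The volume flow rate is constant, so v₂ = (A₁/A₂)v₁ = (166.0/16.86)·1.504 = 14.81 m/s.
Bernoulli (h₁ = h₂): P₁ − P₂ = ½ρ(v₂² − v₁²).
P₁ − P₂ = ½·808.1·(14.81² − 1.504²) = ½·808.1·217.2 = 87750 Pa.

87.75 kPa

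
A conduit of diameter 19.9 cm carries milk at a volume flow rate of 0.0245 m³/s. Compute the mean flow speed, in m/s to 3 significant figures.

Q = 0.0245 m³/s = 0.0245 m³/s.
v = Q/A = 0.0245 / 0.0311 = 0.788 m/s.

v ≈ 0.788 m/s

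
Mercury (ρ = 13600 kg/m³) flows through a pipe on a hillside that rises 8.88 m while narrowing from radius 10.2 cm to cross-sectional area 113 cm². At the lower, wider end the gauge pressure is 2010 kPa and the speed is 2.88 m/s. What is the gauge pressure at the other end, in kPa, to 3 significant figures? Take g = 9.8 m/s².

P₂ ≈ 411 kPa

Mass conservation (A₁v₁ = A₂v₂) gives v₂ = 2.88 × 327/113 = 8.33 m/s.
Applying Bernoulli between the two ends and solving for P₂: P₂ = P₁ + ½ρ(v₁² − v₂²) − ρgΔh.
P₂ = 2010000 + ½·13600·(2.88² − 8.33²) − 13600·9.8·(+8.88) = 2010000 + (-415000) − (1180000) = 411000 Pa.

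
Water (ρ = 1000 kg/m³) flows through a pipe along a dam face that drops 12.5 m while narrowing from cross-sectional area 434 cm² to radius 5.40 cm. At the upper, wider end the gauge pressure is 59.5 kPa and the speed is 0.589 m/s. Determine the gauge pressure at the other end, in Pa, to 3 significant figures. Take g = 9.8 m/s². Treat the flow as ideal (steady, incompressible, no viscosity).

The volume flow rate is constant, so v₂ = (A₁/A₂)v₁ = (434/91.6)·0.589 = 2.79 m/s.
Energy conservation along the streamline gives P₂ = P₁ − ½ρ(v₂² − v₁²) − ρg(h₂ − h₁).
P₂ = 59500 + ½·1000·(0.589² − 2.79²) − 1000·9.8·(−12.5) = 59500 + (-3720) − (-122000) = 178000 Pa.

P₂ ≈ 178000 Pa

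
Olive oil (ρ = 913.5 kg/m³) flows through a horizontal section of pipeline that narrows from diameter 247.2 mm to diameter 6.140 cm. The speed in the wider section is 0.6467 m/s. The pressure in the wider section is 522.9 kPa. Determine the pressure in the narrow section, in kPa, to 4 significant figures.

472.9 kPa

Mass conservation (A₁v₁ = A₂v₂) gives v₂ = 0.6467 × 479.9/29.61 = 10.48 m/s.
With no height change, Bernoulli's equation is P₁ + ½ρv₁² = P₂ + ½ρv₂².
P₂ = P₁ − ½ρ(v₂² − v₁²) = 522900 − ½·913.5·(10.48² − 0.6467²) = 522900 − 50000 = 472900 Pa.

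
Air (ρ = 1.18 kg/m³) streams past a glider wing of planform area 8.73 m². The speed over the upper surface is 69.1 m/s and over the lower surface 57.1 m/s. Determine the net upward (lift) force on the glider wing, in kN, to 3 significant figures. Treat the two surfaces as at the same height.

With equal heights on the two surfaces, Bernoulli gives P_lower − P_upper = ½ρ(v_upper² − v_lower²).
ΔP = ½·1.18·(69.1² − 57.1²) = 893 Pa.
Lift = ΔP · A = 893 × 8.73 = 7800 N.

7.80 kN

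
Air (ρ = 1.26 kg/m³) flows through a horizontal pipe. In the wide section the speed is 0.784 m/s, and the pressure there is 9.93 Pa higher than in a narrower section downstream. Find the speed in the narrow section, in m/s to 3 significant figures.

Along the level pipe P + ½ρv² is conserved, hence v₂² = v₁² + 2(P₁ − P₂)/ρ.
v₂ = √(0.784² + 2·9.93/1.26) = √(0.615 + 15.8) = 4.05 m/s.

4.05 m/s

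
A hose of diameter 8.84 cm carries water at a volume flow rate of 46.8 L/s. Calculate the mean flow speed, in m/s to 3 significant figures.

v ≈ 7.63 m/s

Q = 46.8 L/s = 0.0468 m³/s.
v = Q/A = 0.0468 / 0.00614 = 7.63 m/s.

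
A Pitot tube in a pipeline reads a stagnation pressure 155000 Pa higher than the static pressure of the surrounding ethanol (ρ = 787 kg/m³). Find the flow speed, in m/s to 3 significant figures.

Bernoulli between the free stream and the stagnation point: ½ρv² = P_stag − P_static.
v = √(2ΔP/ρ) = √(2·155000/787) = 19.8 m/s.

19.8 m/s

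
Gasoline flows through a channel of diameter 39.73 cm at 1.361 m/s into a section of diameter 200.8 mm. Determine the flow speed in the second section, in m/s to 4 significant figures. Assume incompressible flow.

The volume flow rate is constant, so v₂ = (A₁/A₂)v₁ = (1240/316.7)·1.361 = 5.328 m/s.

v₂ ≈ 5.328 m/s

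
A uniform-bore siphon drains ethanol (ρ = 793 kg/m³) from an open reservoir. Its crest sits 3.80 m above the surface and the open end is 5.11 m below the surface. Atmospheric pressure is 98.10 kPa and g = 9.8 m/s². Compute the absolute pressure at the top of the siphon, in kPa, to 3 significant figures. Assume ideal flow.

The outlet speed comes from Torricelli: v = √(2g·5.11) = 10.0 m/s.
The bore is uniform, so the speed at the crest is the same v. Bernoulli surface→crest: P_atm = P_top + ½ρv² + ρg·h_top.
P_top = 98100 − ½·793·10.0² − 793·9.8·3.80 = 28900 Pa.

P_top ≈ 28.9 kPa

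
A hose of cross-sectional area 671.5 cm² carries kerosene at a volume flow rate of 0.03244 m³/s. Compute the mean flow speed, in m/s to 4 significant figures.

0.4831 m/s

Q = 0.03244 m³/s = 0.03244 m³/s.
v = Q/A = 0.03244 / 0.06715 = 0.4831 m/s.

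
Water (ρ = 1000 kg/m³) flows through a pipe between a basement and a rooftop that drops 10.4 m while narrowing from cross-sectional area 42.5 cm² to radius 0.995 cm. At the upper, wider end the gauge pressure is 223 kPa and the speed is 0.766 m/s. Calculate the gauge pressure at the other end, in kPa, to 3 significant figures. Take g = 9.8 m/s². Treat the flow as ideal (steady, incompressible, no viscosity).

Mass conservation (A₁v₁ = A₂v₂) gives v₂ = 0.766 × 42.5/3.11 = 10.5 m/s.
Applying Bernoulli between the two ends and solving for P₂: P₂ = P₁ + ½ρ(v₁² − v₂²) − ρgΔh.
P₂ = 223000 + ½·1000·(0.766² − 10.5²) − 1000·9.8·(−10.4) = 223000 + (-54500) − (-102000) = 270000 Pa.

P₂ ≈ 270 kPa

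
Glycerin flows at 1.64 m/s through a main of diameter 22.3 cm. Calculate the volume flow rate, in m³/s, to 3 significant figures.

Q = A·v = 0.0391 m² × 1.64 m/s = 0.0641 m³/s.

Q ≈ 0.0641 m³/s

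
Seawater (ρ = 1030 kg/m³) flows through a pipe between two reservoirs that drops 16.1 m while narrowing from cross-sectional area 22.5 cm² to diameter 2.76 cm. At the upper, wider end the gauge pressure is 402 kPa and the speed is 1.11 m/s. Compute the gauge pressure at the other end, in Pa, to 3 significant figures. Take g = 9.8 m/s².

The volume flow rate is constant, so v₂ = (A₁/A₂)v₁ = (22.5/5.98)·1.11 = 4.17 m/s.
Applying Bernoulli between the two ends and solving for P₂: P₂ = P₁ + ½ρ(v₁² − v₂²) − ρgΔh.
P₂ = 402000 + ½·1030·(1.11² − 4.17²) − 1030·9.8·(−16.1) = 402000 + (-8340) − (-163000) = 556000 Pa.

P₂ = 556000 Pa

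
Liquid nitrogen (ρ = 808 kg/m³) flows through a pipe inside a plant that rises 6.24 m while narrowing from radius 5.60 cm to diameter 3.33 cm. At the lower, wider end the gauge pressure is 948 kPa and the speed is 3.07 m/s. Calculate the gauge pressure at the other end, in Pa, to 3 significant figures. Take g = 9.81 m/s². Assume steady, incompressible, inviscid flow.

415000 Pa

Mass conservation (A₁v₁ = A₂v₂) gives v₂ = 3.07 × 98.5/8.71 = 34.7 m/s.
Energy conservation along the streamline gives P₂ = P₁ − ½ρ(v₂² − v₁²) − ρg(h₂ − h₁).
P₂ = 948000 + ½·808·(3.07² − 34.7²) − 808·9.81·(+6.24) = 948000 + (-483000) − (49500) = 415000 Pa.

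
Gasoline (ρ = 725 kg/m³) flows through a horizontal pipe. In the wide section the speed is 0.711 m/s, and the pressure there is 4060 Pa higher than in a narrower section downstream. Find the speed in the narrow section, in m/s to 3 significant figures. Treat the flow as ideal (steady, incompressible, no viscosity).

v₂ = 3.42 m/s

Along the level pipe P + ½ρv² is conserved, hence v₂² = v₁² + 2(P₁ − P₂)/ρ.
v₂ = √(0.711² + 2·4060/725) = √(0.506 + 11.2) = 3.42 m/s.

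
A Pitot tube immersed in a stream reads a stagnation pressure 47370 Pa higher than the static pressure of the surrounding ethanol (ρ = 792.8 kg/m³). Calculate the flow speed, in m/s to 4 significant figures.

10.93 m/s

Bernoulli between the free stream and the stagnation point: ½ρv² = P_stag − P_static.
v = √(2ΔP/ρ) = √(2·47370/792.8) = 10.93 m/s.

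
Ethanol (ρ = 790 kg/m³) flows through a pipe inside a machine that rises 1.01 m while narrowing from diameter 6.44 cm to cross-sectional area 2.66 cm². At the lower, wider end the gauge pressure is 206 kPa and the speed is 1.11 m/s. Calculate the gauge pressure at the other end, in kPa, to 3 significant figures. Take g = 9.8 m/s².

P₂ ≈ 126 kPa

Mass conservation (A₁v₁ = A₂v₂) gives v₂ = 1.11 × 32.6/2.66 = 13.6 m/s.
Applying Bernoulli between the two ends and solving for P₂: P₂ = P₁ + ½ρ(v₁² − v₂²) − ρgΔh.
P₂ = 206000 + ½·790·(1.11² − 13.6²) − 790·9.8·(+1.01) = 206000 + (-72500) − (7820) = 126000 Pa.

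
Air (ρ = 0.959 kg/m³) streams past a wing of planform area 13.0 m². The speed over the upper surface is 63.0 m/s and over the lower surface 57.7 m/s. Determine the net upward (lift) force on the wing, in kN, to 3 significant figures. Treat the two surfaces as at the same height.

With equal heights on the two surfaces, Bernoulli gives P_lower − P_upper = ½ρ(v_upper² − v_lower²).
ΔP = ½·0.959·(63.0² − 57.7²) = 307 Pa.
Lift = ΔP · A = 307 × 13.0 = 3990 N.

3.99 kN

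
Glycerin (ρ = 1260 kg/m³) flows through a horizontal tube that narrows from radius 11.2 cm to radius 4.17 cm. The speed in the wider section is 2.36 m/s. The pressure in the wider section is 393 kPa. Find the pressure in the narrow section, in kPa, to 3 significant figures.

Continuity gives A₁v₁ = A₂v₂, so v₂ = (394 cm²)/(54.6 cm²) × 2.36 m/s = 17.0 m/s.
Along the horizontal streamline, P + ½ρv² is constant.
P₂ = P₁ − ½ρ(v₂² − v₁²) = 393000 − ½·1260·(17.0² − 2.36²) = 393000 − 179000 = 214000 Pa.

P₂ ≈ 214 kPa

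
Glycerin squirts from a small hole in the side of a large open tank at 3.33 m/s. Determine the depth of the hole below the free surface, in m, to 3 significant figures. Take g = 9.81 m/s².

0.565 m

Inverting v = √(2gh) gives h = v² / 2g.
h = 3.33²/(2·9.81) = 11.1/19.62 = 0.565 m.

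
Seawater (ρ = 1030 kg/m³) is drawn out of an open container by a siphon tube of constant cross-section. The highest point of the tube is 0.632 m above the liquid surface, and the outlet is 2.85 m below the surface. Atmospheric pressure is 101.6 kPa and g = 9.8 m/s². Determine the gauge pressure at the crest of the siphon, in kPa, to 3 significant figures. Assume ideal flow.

P_gauge ≈ -35.1 kPa

Bernoulli surface→outlet gives ½v² = g·h_out, so v = √(2·9.8·2.85) = 7.47 m/s.
Continuity keeps v the same throughout the tube; from surface to crest, P_atm + 0 = P_top + ½ρv² + ρg·h_top.
P_top = 101600 − ½·1030·7.47² − 1030·9.8·0.632 = 66500 Pa. So P_gauge = P_top − P_atm = -35100 Pa.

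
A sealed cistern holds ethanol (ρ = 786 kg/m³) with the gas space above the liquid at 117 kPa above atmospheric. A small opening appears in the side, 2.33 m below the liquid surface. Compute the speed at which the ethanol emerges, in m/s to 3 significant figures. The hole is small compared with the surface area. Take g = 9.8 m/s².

v ≈ 18.5 m/s

Take point 1 at the surface (v₁ ≈ 0) and point 2 at the hole (at atmospheric pressure). Bernoulli: P₁ + ρg h = P_atm + ½ρv₂².
With P₁ − P_atm = 117000 Pa, v₂ = √(2gh + 2ΔP/ρ) = √(2·9.8·2.33 + 2·117000/786) = 18.5 m/s.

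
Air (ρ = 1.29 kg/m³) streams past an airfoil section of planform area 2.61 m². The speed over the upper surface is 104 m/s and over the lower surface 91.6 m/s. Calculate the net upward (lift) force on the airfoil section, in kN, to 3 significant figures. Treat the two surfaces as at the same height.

F ≈ 4.08 kN

From P + ½ρv² = const at equal height, P_low − P_up = ½ρ(v_up² − v_low²).
ΔP = ½·1.29·(104² − 91.6²) = 1560 Pa.
Lift = ΔP · A = 1560 × 2.61 = 4080 N.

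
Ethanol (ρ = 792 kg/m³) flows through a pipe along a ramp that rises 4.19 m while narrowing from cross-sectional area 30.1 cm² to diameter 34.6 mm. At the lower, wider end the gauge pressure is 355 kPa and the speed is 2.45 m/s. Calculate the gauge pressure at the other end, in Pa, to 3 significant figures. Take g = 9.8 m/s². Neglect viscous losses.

Continuity gives A₁v₁ = A₂v₂, so v₂ = (30.1 cm²)/(9.40 cm²) × 2.45 m/s = 7.84 m/s.
Bernoulli: P₁ + ½ρv₁² + ρg h₁ = P₂ + ½ρv₂² + ρg h₂, so P₂ = P₁ + ½ρ(v₁² − v₂²) − ρg(h₂ − h₁).
P₂ = 355000 + ½·792·(2.45² − 7.84²) − 792·9.8·(+4.19) = 355000 + (-22000) − (32500) = 300000 Pa.

P₂ ≈ 300000 Pa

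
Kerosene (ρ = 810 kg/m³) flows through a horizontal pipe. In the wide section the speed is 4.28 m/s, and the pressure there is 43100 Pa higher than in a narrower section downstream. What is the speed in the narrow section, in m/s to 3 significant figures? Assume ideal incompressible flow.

With h₁ = h₂, rearranging Bernoulli gives v₂ = √(v₁² + 2ΔP/ρ).
v₂ = √(4.28² + 2·43100/810) = √(18.3 + 106) = 11.2 m/s.

v₂ = 11.2 m/s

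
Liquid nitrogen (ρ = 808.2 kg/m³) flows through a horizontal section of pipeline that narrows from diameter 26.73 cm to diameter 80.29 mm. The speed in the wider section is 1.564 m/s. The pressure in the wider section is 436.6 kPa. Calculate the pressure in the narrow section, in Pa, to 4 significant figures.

P₂ = 316200 Pa

By continuity, v₂ = v₁·A₁/A₂ = 1.564·(561.2/50.63) = 17.33 m/s.
The pipe is horizontal, so Bernoulli reduces to P₁ + ½ρv₁² = P₂ + ½ρv₂².
P₂ = P₁ − ½ρ(v₂² − v₁²) = 436600 − ½·808.2·(17.33² − 1.564²) = 436600 − 120400 = 316200 Pa.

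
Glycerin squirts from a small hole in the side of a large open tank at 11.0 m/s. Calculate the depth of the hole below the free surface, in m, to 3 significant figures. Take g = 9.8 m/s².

h ≈ 6.17 m

Torricelli: v = √(2gh), so h = v²/(2g).
h = 11.0²/(2·9.8) = 121/19.60 = 6.17 m.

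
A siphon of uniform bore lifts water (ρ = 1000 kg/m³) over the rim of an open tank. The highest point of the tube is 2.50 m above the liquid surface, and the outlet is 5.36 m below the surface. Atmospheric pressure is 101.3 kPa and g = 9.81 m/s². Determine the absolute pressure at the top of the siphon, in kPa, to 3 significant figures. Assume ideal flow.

24.2 kPa

The outlet speed comes from Torricelli: v = √(2g·5.36) = 10.3 m/s.
Continuity keeps v the same throughout the tube; from surface to crest, P_atm + 0 = P_top + ½ρv² + ρg·h_top.
P_top = 101300 − ½·1000·10.3² − 1000·9.81·2.50 = 24200 Pa.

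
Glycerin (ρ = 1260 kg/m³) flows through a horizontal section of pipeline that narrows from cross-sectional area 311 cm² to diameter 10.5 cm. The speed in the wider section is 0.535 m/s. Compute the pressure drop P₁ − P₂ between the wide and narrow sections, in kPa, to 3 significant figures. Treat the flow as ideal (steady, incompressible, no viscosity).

2.15 kPa

By continuity, v₂ = v₁·A₁/A₂ = 0.535·(311/86.6) = 1.92 m/s.
With no height change, Bernoulli's equation is P₁ + ½ρv₁² = P₂ + ½ρv₂².
P₁ − P₂ = ½·1260·(1.92² − 0.535²) = ½·1260·3.41 = 2150 Pa.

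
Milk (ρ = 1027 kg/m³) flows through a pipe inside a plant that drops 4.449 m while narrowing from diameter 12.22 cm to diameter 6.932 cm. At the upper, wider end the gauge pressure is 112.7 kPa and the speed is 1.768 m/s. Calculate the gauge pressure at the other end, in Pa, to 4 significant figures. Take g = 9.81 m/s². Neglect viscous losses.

143600 Pa

Mass conservation (A₁v₁ = A₂v₂) gives v₂ = 1.768 × 117.3/37.74 = 5.494 m/s.
Energy conservation along the streamline gives P₂ = P₁ − ½ρ(v₂² − v₁²) − ρg(h₂ − h₁).
P₂ = 112700 + ½·1027·(1.768² − 5.494²) − 1027·9.81·(−4.449) = 112700 + (-13900) − (-44820) = 143600 Pa.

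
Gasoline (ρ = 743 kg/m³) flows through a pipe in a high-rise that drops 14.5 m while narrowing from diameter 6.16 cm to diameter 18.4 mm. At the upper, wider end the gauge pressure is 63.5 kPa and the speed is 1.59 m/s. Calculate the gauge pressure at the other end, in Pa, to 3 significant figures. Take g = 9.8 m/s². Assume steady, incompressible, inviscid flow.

Continuity gives A₁v₁ = A₂v₂, so v₂ = (29.8 cm²)/(2.66 cm²) × 1.59 m/s = 17.8 m/s.
Applying Bernoulli between the two ends and solving for P₂: P₂ = P₁ + ½ρ(v₁² − v₂²) − ρgΔh.
P₂ = 63500 + ½·743·(1.59² − 17.8²) − 743·9.8·(−14.5) = 63500 + (-117000) − (-106000) = 52000 Pa.

P₂ ≈ 52000 Pa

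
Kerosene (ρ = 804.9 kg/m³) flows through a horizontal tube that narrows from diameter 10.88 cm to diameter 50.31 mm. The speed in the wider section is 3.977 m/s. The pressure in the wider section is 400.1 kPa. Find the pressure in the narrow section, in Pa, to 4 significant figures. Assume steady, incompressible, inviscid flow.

P₂ ≈ 267200 Pa

By continuity, v₂ = v₁·A₁/A₂ = 3.977·(92.97/19.88) = 18.60 m/s.
The pipe is horizontal, so Bernoulli reduces to P₁ + ½ρv₁² = P₂ + ½ρv₂².
P₂ = P₁ − ½ρ(v₂² − v₁²) = 400100 − ½·804.9·(18.60² − 3.977²) = 400100 − 132900 = 267200 Pa.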